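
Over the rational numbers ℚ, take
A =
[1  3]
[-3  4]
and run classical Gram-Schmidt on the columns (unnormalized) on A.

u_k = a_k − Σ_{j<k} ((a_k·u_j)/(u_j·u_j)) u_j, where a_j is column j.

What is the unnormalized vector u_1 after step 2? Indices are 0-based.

Step 1: u_0 = a_0 = (1, -3).
Step 2: u_1 = a_1 − (-9/10)·u_0 = (39/10, 13/10).

u_1 = (39/10, 13/10)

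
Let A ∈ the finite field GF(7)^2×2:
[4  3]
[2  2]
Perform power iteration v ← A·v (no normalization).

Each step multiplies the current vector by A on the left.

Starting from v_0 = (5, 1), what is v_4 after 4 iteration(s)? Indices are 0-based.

v_0 = (5, 1).
v_1 = A·v_0 = (2, 5).
v_2 = A·v_1 = (2, 0).
v_3 = A·v_2 = (1, 4).
v_4 = A·v_3 = (2, 3).

v_4 = (2, 3)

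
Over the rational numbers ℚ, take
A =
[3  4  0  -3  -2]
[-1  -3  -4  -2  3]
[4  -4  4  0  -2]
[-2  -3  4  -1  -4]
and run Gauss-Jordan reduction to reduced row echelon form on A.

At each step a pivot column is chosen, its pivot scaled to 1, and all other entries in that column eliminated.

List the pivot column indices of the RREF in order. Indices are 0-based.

pivot(0,0)=3: scale R0 → (1, 4/3, 0, -1, -2/3)
  clear (1,0): R1 −= (-1)R0 → (0, -5/3, -4, -3, 7/3)
  clear (2,0): R2 −= (4)R0 → (0, -28/3, 4, 4, 2/3)
  clear (3,0): R3 −= (-2)R0 → (0, -1/3, 4, -3, -16/3)
pivot(1,1)=-5/3: scale R1 → (0, 1, 12/5, 9/5, -7/5)
  clear (0,1): R0 −= (4/3)R1 → (1, 0, -16/5, -17/5, 6/5)
  clear (2,1): R2 −= (-28/3)R1 → (0, 0, 132/5, 104/5, -62/5)
  clear (3,1): R3 −= (-1/3)R1 → (0, 0, 24/5, -12/5, -29/5)
pivot(2,2)=132/5: scale R2 → (0, 0, 1, 26/33, -31/66)
  clear (0,2): R0 −= (-16/5)R2 → (1, 0, 0, -29/33, -10/33)
  clear (1,2): R1 −= (12/5)R2 → (0, 1, 0, -1/11, -3/11)
  clear (3,2): R3 −= (24/5)R2 → (0, 0, 0, -68/11, -39/11)
pivot(3,3)=-68/11: scale R3 → (0, 0, 0, 1, 39/68)
  clear (0,3): R0 −= (-29/33)R3 → (1, 0, 0, 0, 41/204)
  clear (1,3): R1 −= (-1/11)R3 → (0, 1, 0, 0, -15/68)
  clear (2,3): R2 −= (26/33)R3 → (0, 0, 1, 0, -47/51)

pivot columns: 0, 1, 2, 3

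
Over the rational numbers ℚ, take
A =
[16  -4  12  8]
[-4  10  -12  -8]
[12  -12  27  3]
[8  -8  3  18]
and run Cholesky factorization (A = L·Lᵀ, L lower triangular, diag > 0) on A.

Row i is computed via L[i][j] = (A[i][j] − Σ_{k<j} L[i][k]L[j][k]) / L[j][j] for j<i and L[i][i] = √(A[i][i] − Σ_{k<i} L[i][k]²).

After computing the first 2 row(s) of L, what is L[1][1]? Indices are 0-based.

L[1][1] = 3

Step 1: L[0][0] = √(16) = 4.
  L[1][0] = (-4) / L[0][0] = -1.
Step 2: L[1][1] = √(9) = 3.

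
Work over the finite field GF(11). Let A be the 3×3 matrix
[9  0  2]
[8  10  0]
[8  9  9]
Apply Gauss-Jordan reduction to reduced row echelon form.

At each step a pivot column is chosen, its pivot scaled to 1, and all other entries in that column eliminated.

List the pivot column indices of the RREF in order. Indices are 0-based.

step 1: normalize row 0 (÷9) = (1, 0, 10)
  row 1: subtract 8×row0 = (0, 10, 8)
  row 2: subtract 8×row0 = (0, 9, 6)
step 2: normalize row 1 (÷10) = (0, 1, 3)
  row 2: subtract 9×row1 = (0, 0, 1)
step 3: normalize row 2 (÷1) = (0, 0, 1)
  row 0: subtract 10×row2 = (1, 0, 0)
  row 1: subtract 3×row2 = (0, 1, 0)

pivot columns: 0, 1, 2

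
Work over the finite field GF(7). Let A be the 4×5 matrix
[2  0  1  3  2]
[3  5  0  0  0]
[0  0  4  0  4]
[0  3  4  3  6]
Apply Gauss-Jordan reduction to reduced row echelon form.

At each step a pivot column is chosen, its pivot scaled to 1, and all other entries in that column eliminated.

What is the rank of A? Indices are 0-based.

pivot(0,0)=2: scale R0 → (1, 0, 4, 5, 1)
  clear (1,0): R1 −= (3)R0 → (0, 5, 2, 6, 4)
pivot(1,1)=5: scale R1 → (0, 1, 6, 4, 5)
  clear (3,1): R3 −= (3)R1 → (0, 0, 0, 5, 5)
pivot(2,2)=4: scale R2 → (0, 0, 1, 0, 1)
  clear (0,2): R0 −= (4)R2 → (1, 0, 0, 5, 4)
  clear (1,2): R1 −= (6)R2 → (0, 1, 0, 4, 6)
pivot(3,3)=5: scale R3 → (0, 0, 0, 1, 1)
  clear (0,3): R0 −= (5)R3 → (1, 0, 0, 0, 6)
  clear (1,3): R1 −= (4)R3 → (0, 1, 0, 0, 2)

rank = 4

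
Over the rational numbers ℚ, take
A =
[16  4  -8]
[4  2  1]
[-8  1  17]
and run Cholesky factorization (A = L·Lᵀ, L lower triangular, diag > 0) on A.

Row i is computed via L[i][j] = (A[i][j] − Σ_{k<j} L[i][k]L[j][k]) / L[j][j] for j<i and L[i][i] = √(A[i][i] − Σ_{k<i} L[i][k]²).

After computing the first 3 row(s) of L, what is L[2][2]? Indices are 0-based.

Step 1: L[0][0] = √(16) = 4.
  L[1][0] = (4) / L[0][0] = 1.
Step 2: L[1][1] = √(1) = 1.
  L[2][0] = (-8) / L[0][0] = -2.
  L[2][1] = (3) / L[1][1] = 3.
Step 3: L[2][2] = √(4) = 2.

L[2][2] = 2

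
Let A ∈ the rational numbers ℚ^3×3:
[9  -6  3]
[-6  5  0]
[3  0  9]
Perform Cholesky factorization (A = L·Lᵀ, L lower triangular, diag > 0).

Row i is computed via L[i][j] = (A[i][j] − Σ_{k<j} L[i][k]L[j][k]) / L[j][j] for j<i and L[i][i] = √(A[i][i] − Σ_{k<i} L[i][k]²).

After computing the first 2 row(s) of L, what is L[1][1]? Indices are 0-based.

Step 1: L[0][0] = √(9) = 3.
  L[1][0] = (-6) / L[0][0] = -2.
Step 2: L[1][1] = √(1) = 1.

L[1][1] = 1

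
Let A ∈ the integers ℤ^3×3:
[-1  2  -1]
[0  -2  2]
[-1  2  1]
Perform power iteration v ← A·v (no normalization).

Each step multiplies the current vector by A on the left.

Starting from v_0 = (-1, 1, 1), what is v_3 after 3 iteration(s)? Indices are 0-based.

v_0 = (-1, 1, 1).
v_1 = A·v_0 = (2, 0, 4).
v_2 = A·v_1 = (-6, 8, 2).
v_3 = A·v_2 = (20, -12, 24).

v_3 = (20, -12, 24)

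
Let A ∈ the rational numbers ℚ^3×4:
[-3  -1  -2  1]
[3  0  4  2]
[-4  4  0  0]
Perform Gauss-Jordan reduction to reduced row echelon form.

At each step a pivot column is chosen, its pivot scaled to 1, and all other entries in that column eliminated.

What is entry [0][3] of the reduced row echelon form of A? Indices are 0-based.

step 1: normalize row 0 (÷-3) = (1, 1/3, 2/3, -1/3)
  row 1: subtract 3×row0 = (0, -1, 2, 3)
  row 2: subtract -4×row0 = (0, 16/3, 8/3, -4/3)
step 2: normalize row 1 (÷-1) = (0, 1, -2, -3)
  row 0: subtract 1/3×row1 = (1, 0, 4/3, 2/3)
  row 2: subtract 16/3×row1 = (0, 0, 40/3, 44/3)
step 3: normalize row 2 (÷40/3) = (0, 0, 1, 11/10)
  row 0: subtract 4/3×row2 = (1, 0, 0, -4/5)
  row 1: subtract -2×row2 = (0, 1, 0, -4/5)

M[0][3] = -4/5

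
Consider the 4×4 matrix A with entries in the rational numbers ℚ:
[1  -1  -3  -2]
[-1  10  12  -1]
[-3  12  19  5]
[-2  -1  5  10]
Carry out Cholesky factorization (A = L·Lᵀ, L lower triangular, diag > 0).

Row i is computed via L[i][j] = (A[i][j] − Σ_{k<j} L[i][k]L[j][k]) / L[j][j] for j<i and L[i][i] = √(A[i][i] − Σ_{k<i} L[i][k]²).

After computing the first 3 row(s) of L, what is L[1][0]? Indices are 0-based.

L[1][0] = -1

Step 1: L[0][0] = √(1) = 1.
  L[1][0] = (-1) / L[0][0] = -1.
Step 2: L[1][1] = √(9) = 3.
  L[2][0] = (-3) / L[0][0] = -3.
  L[2][1] = (9) / L[1][1] = 3.
Step 3: L[2][2] = √(1) = 1.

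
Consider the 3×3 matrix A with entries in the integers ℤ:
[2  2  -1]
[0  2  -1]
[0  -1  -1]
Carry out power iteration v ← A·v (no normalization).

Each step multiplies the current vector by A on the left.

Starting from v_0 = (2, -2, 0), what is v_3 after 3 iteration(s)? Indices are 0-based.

v_0 = (2, -2, 0).
v_1 = A·v_0 = (0, -4, 2).
v_2 = A·v_1 = (-10, -10, 2).
v_3 = A·v_2 = (-42, -22, 8).

v_3 = (-42, -22, 8)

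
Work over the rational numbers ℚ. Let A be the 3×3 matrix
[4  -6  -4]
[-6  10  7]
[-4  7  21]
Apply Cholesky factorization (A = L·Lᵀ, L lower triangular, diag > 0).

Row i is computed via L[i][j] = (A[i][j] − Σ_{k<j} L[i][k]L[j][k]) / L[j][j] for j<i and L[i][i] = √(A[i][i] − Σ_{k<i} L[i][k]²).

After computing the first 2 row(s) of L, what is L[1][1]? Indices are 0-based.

L[1][1] = 1

Step 1: L[0][0] = √(4) = 2.
  L[1][0] = (-6) / L[0][0] = -3.
Step 2: L[1][1] = √(1) = 1.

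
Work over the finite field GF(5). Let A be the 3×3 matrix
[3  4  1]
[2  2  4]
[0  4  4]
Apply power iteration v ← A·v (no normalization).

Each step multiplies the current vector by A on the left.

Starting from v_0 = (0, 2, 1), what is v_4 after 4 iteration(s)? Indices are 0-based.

v_4 = (0, 1, 1)

v_0 = (0, 2, 1).
v_1 = A·v_0 = (4, 3, 2).
v_2 = A·v_1 = (1, 2, 0).
v_3 = A·v_2 = (1, 1, 3).
v_4 = A·v_3 = (0, 1, 1).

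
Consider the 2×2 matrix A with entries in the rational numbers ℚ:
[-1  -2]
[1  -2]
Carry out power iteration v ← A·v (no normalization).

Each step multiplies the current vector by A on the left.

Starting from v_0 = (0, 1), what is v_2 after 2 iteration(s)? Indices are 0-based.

v_0 = (0, 1).
v_1 = A·v_0 = (-2, -2).
v_2 = A·v_1 = (6, 2).

v_2 = (6, 2)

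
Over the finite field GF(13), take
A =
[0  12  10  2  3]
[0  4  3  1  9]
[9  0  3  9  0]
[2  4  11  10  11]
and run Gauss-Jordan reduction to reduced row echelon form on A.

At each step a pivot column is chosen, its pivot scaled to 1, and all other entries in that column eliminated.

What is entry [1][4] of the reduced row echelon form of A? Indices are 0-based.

[1] R0 <-> R2
[1] R0 /= 9  ⇒  (1, 0, 9, 1, 0)
     R3 -= 2·R0  ⇒  (0, 4, 6, 8, 11)
[2] R1 /= 4  ⇒  (0, 1, 4, 10, 12)
     R2 -= 12·R1  ⇒  (0, 0, 1, 12, 2)
     R3 -= 4·R1  ⇒  (0, 0, 3, 7, 2)
[3] R2 /= 1  ⇒  (0, 0, 1, 12, 2)
     R0 -= 9·R2  ⇒  (1, 0, 0, 10, 8)
     R1 -= 4·R2  ⇒  (0, 1, 0, 1, 4)
     R3 -= 3·R2  ⇒  (0, 0, 0, 10, 9)
[4] R3 /= 10  ⇒  (0, 0, 0, 1, 10)
     R0 -= 10·R3  ⇒  (1, 0, 0, 0, 12)
     R1 -= 1·R3  ⇒  (0, 1, 0, 0, 7)
     R2 -= 12·R3  ⇒  (0, 0, 1, 0, 12)

M[1][4] = 7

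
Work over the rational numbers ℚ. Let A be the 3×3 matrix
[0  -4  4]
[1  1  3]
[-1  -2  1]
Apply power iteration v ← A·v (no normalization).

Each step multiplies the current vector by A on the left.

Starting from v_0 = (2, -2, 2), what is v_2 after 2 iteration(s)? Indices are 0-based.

v_0 = (2, -2, 2).
v_1 = A·v_0 = (16, 6, 4).
v_2 = A·v_1 = (-8, 34, -24).

v_2 = (-8, 34, -24)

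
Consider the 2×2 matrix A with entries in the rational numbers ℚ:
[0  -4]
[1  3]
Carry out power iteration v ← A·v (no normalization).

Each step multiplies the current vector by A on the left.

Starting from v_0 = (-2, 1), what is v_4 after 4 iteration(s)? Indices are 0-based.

v_4 = (28, -17)

v_0 = (-2, 1).
v_1 = A·v_0 = (-4, 1).
v_2 = A·v_1 = (-4, -1).
v_3 = A·v_2 = (4, -7).
v_4 = A·v_3 = (28, -17).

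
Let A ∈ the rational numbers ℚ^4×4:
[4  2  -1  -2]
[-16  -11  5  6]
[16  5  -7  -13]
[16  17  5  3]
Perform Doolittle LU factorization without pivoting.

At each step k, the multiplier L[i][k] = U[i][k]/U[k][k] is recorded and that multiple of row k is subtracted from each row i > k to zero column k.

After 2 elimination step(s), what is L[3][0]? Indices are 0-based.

L[3][0] = 4

k=0: U[0][0]=4
  eliminate (1,0): mult=-4, new row 1: (0, -3, 1, -2); set L[1][0]=-4
  eliminate (2,0): mult=4, new row 2: (0, -3, -3, -5); set L[2][0]=4
  eliminate (3,0): mult=4, new row 3: (0, 9, 9, 11); set L[3][0]=4
k=1: U[1][1]=-3
  eliminate (2,1): mult=1, new row 2: (0, 0, -4, -3); set L[2][1]=1
  eliminate (3,1): mult=-3, new row 3: (0, 0, 12, 5); set L[3][1]=-3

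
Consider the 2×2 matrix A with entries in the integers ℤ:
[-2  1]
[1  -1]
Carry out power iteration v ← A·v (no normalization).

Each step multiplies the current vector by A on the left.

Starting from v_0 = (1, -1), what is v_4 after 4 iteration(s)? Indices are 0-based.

v_0 = (1, -1).
v_1 = A·v_0 = (-3, 2).
v_2 = A·v_1 = (8, -5).
v_3 = A·v_2 = (-21, 13).
v_4 = A·v_3 = (55, -34).

v_4 = (55, -34)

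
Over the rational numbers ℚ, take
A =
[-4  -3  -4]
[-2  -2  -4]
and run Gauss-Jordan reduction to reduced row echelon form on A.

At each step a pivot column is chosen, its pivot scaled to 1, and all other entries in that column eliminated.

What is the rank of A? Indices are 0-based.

rank = 2

pivot(0,0)=-4: scale R0 → (1, 3/4, 1)
  clear (1,0): R1 −= (-2)R0 → (0, -1/2, -2)
pivot(1,1)=-1/2: scale R1 → (0, 1, 4)
  clear (0,1): R0 −= (3/4)R1 → (1, 0, -2)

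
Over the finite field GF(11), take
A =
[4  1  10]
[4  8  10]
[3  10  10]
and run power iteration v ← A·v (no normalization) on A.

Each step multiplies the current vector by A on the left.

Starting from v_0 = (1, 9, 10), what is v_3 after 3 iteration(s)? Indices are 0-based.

v_3 = (5, 3, 9)

v_0 = (1, 9, 10).
v_1 = A·v_0 = (3, 0, 6).
v_2 = A·v_1 = (6, 6, 3).
v_3 = A·v_2 = (5, 3, 9).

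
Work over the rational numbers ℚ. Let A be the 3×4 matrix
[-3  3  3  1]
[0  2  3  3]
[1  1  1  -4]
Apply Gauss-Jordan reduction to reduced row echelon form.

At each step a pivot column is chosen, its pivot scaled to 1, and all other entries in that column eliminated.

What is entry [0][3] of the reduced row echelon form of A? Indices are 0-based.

pivot(0,0)=-3: scale R0 → (1, -1, -1, -1/3)
  clear (2,0): R2 −= (1)R0 → (0, 2, 2, -11/3)
pivot(1,1)=2: scale R1 → (0, 1, 3/2, 3/2)
  clear (0,1): R0 −= (-1)R1 → (1, 0, 1/2, 7/6)
  clear (2,1): R2 −= (2)R1 → (0, 0, -1, -20/3)
pivot(2,2)=-1: scale R2 → (0, 0, 1, 20/3)
  clear (0,2): R0 −= (1/2)R2 → (1, 0, 0, -13/6)
  clear (1,2): R1 −= (3/2)R2 → (0, 1, 0, -17/2)

M[0][3] = -13/6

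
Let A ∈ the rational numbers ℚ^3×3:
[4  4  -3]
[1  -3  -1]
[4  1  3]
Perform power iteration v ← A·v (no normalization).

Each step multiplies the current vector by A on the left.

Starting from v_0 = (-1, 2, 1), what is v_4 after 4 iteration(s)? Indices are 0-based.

v_0 = (-1, 2, 1).
v_1 = A·v_0 = (1, -8, 1).
v_2 = A·v_1 = (-31, 24, -1).
v_3 = A·v_2 = (-25, -102, -103).
v_4 = A·v_3 = (-199, 384, -511).

v_4 = (-199, 384, -511)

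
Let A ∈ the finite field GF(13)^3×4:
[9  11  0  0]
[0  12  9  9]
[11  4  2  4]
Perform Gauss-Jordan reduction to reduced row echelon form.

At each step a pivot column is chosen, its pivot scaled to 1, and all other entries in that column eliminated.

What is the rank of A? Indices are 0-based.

rank = 3

pivot(0,0)=9: scale R0 → (1, 7, 0, 0)
  clear (2,0): R2 −= (11)R0 → (0, 5, 2, 4)
pivot(1,1)=12: scale R1 → (0, 1, 4, 4)
  clear (0,1): R0 −= (7)R1 → (1, 0, 11, 11)
  clear (2,1): R2 −= (5)R1 → (0, 0, 8, 10)
pivot(2,2)=8: scale R2 → (0, 0, 1, 11)
  clear (0,2): R0 −= (11)R2 → (1, 0, 0, 7)
  clear (1,2): R1 −= (4)R2 → (0, 1, 0, 12)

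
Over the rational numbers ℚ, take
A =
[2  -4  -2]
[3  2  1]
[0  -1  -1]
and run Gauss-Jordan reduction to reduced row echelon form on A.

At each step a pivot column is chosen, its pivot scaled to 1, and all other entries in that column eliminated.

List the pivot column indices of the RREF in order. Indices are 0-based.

pivot columns: 0, 1, 2

[1] R0 /= 2  ⇒  (1, -2, -1)
     R1 -= 3·R0  ⇒  (0, 8, 4)
[2] R1 /= 8  ⇒  (0, 1, 1/2)
     R0 -= -2·R1  ⇒  (1, 0, 0)
     R2 -= -1·R1  ⇒  (0, 0, -1/2)
[3] R2 /= -1/2  ⇒  (0, 0, 1)
     R1 -= 1/2·R2  ⇒  (0, 1, 0)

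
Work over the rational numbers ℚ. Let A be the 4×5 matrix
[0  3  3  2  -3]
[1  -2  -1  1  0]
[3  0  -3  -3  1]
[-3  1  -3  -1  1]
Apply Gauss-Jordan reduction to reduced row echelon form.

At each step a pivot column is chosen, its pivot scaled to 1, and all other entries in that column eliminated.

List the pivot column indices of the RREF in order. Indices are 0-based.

step 1: exchange rows 0,1
step 1: normalize row 0 (÷1) = (1, -2, -1, 1, 0)
  row 2: subtract 3×row0 = (0, 6, 0, -6, 1)
  row 3: subtract -3×row0 = (0, -5, -6, 2, 1)
step 2: normalize row 1 (÷3) = (0, 1, 1, 2/3, -1)
  row 0: subtract -2×row1 = (1, 0, 1, 7/3, -2)
  row 2: subtract 6×row1 = (0, 0, -6, -10, 7)
  row 3: subtract -5×row1 = (0, 0, -1, 16/3, -4)
step 3: normalize row 2 (÷-6) = (0, 0, 1, 5/3, -7/6)
  row 0: subtract 1×row2 = (1, 0, 0, 2/3, -5/6)
  row 1: subtract 1×row2 = (0, 1, 0, -1, 1/6)
  row 3: subtract -1×row2 = (0, 0, 0, 7, -31/6)
step 4: normalize row 3 (÷7) = (0, 0, 0, 1, -31/42)
  row 0: subtract 2/3×row3 = (1, 0, 0, 0, -43/126)
  row 1: subtract -1×row3 = (0, 1, 0, 0, -4/7)
  row 2: subtract 5/3×row3 = (0, 0, 1, 0, 4/63)

pivot columns: 0, 1, 2, 3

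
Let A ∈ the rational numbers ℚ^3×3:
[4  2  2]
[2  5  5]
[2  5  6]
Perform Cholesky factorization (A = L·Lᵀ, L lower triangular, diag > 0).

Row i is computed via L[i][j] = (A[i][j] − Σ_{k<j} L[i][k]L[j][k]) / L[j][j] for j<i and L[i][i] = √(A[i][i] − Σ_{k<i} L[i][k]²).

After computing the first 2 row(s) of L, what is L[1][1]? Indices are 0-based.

L[1][1] = 2

Step 1: L[0][0] = √(4) = 2.
  L[1][0] = (2) / L[0][0] = 1.
Step 2: L[1][1] = √(4) = 2.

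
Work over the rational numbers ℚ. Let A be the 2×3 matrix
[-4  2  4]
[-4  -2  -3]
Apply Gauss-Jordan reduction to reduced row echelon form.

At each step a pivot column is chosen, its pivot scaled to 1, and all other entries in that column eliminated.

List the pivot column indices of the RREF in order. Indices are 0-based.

step 1: normalize row 0 (÷-4) = (1, -1/2, -1)
  row 1: subtract -4×row0 = (0, -4, -7)
step 2: normalize row 1 (÷-4) = (0, 1, 7/4)
  row 0: subtract -1/2×row1 = (1, 0, -1/8)

pivot columns: 0, 1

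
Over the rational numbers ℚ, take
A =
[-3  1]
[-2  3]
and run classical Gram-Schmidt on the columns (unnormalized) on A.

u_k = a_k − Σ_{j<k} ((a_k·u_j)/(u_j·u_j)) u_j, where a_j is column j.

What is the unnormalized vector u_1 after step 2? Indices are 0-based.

u_1 = (-14/13, 21/13)

Step 1: u_0 = a_0 = (-3, -2).
Step 2: u_1 = a_1 − (-9/13)·u_0 = (-14/13, 21/13).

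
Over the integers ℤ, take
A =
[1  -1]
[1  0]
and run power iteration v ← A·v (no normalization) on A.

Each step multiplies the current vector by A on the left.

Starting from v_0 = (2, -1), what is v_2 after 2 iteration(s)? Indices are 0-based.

v_0 = (2, -1).
v_1 = A·v_0 = (3, 2).
v_2 = A·v_1 = (1, 3).

v_2 = (1, 3)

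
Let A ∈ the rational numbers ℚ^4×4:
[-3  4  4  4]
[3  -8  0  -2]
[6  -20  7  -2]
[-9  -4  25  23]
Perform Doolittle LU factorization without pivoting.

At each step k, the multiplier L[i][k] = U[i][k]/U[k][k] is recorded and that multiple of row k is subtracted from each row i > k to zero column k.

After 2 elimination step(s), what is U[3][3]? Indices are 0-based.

Step 1: pivot at (0,0) is -3.
  row1 ← row1 − (-1)·row0  ⇒  L[1][0]=-1, U row1=(0, -4, 4, 2)
  row2 ← row2 − (-2)·row0  ⇒  L[2][0]=-2, U row2=(0, -12, 15, 6)
  row3 ← row3 − (3)·row0  ⇒  L[3][0]=3, U row3=(0, -16, 13, 11)
Step 2: pivot at (1,1) is -4.
  row2 ← row2 − (3)·row1  ⇒  L[2][1]=3, U row2=(0, 0, 3, 0)
  row3 ← row3 − (4)·row1  ⇒  L[3][1]=4, U row3=(0, 0, -3, 3)

U[3][3] = 3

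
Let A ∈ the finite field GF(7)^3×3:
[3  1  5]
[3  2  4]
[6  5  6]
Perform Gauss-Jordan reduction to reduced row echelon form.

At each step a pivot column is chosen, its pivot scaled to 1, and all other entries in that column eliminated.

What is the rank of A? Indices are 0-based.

rank = 3

[1] R0 /= 3  ⇒  (1, 5, 4)
     R1 -= 3·R0  ⇒  (0, 1, 6)
     R2 -= 6·R0  ⇒  (0, 3, 3)
[2] R1 /= 1  ⇒  (0, 1, 6)
     R0 -= 5·R1  ⇒  (1, 0, 2)
     R2 -= 3·R1  ⇒  (0, 0, 6)
[3] R2 /= 6  ⇒  (0, 0, 1)
     R0 -= 2·R2  ⇒  (1, 0, 0)
     R1 -= 6·R2  ⇒  (0, 1, 0)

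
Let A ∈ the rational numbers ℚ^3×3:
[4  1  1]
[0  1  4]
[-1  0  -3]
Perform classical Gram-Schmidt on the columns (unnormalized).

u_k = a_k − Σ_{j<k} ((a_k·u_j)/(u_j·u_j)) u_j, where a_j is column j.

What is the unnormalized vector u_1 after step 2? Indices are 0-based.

u_1 = (1/17, 1, 4/17)

Step 1: u_0 = a_0 = (4, 0, -1).
Step 2: u_1 = a_1 − (4/17)·u_0 = (1/17, 1, 4/17).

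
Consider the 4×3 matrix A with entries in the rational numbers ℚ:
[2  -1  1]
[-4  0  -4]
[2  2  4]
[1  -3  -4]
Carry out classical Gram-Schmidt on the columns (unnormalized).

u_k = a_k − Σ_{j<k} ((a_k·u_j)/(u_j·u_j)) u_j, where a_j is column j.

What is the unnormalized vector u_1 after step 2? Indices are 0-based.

u_1 = (-23/25, -4/25, 52/25, -74/25)

Step 1: u_0 = a_0 = (2, -4, 2, 1).
Step 2: u_1 = a_1 − (-1/25)·u_0 = (-23/25, -4/25, 52/25, -74/25).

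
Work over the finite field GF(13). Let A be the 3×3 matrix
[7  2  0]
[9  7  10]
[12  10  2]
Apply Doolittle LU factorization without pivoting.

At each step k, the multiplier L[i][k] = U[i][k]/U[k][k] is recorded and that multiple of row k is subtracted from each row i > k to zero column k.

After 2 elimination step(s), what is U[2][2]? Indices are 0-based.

U[2][2] = 1

[col 0] pivot 7
  R1 -= 5*R0 → (0, 10, 10)  (L[1][0] := 5)
  R2 -= 11*R0 → (0, 1, 2)  (L[2][0] := 11)
[col 1] pivot 10
  R2 -= 4*R1 → (0, 0, 1)  (L[2][1] := 4)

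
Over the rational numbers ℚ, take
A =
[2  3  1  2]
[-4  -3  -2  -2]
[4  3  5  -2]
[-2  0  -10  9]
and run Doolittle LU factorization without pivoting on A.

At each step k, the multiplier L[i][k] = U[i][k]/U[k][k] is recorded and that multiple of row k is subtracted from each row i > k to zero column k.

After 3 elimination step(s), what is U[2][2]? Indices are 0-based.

[col 0] pivot 2
  R1 -= -2*R0 → (0, 3, 0, 2)  (L[1][0] := -2)
  R2 -= 2*R0 → (0, -3, 3, -6)  (L[2][0] := 2)
  R3 -= -1*R0 → (0, 3, -9, 11)  (L[3][0] := -1)
[col 1] pivot 3
  R2 -= -1*R1 → (0, 0, 3, -4)  (L[2][1] := -1)
  R3 -= 1*R1 → (0, 0, -9, 9)  (L[3][1] := 1)
[col 2] pivot 3
  R3 -= -3*R2 → (0, 0, 0, -3)  (L[3][2] := -3)

U[2][2] = 3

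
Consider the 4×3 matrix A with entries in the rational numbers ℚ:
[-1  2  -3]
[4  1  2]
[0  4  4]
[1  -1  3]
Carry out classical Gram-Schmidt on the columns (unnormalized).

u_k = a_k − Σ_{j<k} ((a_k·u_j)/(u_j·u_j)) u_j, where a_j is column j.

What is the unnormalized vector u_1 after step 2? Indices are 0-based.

u_1 = (37/18, 7/9, 4, -19/18)

Step 1: u_0 = a_0 = (-1, 4, 0, 1).
Step 2: u_1 = a_1 − (1/18)·u_0 = (37/18, 7/9, 4, -19/18).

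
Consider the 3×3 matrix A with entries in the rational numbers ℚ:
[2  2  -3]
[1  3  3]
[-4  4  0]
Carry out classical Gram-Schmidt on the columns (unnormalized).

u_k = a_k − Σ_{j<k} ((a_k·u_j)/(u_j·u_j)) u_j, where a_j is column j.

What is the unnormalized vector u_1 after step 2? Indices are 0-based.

u_1 = (20/7, 24/7, 16/7)

Step 1: u_0 = a_0 = (2, 1, -4).
Step 2: u_1 = a_1 − (-3/7)·u_0 = (20/7, 24/7, 16/7).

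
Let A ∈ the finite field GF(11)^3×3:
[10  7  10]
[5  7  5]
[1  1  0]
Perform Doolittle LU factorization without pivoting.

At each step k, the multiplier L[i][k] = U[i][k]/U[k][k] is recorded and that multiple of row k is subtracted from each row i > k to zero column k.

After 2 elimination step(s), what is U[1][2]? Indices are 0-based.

U[1][2] = 0

Step 1: pivot at (0,0) is 10.
  row1 ← row1 − (6)·row0  ⇒  L[1][0]=6, U row1=(0, 9, 0)
  row2 ← row2 − (10)·row0  ⇒  L[2][0]=10, U row2=(0, 8, 10)
Step 2: pivot at (1,1) is 9.
  row2 ← row2 − (7)·row1  ⇒  L[2][1]=7, U row2=(0, 0, 10)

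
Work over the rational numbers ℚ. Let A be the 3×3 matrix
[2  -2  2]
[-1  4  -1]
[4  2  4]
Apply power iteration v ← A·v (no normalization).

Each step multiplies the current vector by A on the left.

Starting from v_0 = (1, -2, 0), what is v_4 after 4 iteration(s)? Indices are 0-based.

v_4 = (840, -1032, 456)

v_0 = (1, -2, 0).
v_1 = A·v_0 = (6, -9, 0).
v_2 = A·v_1 = (30, -42, 6).
v_3 = A·v_2 = (156, -204, 60).
v_4 = A·v_3 = (840, -1032, 456).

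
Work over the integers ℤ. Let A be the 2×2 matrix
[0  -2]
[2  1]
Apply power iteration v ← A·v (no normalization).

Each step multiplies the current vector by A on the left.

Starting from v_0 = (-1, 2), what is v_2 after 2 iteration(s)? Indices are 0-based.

v_2 = (0, -8)

v_0 = (-1, 2).
v_1 = A·v_0 = (-4, 0).
v_2 = A·v_1 = (0, -8).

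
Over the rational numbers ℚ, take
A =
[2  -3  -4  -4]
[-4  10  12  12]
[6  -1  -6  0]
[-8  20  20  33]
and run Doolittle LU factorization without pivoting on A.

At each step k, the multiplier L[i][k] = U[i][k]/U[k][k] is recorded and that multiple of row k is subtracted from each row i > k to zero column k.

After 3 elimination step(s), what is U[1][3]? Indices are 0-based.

Step 1: pivot at (0,0) is 2.
  row1 ← row1 − (-2)·row0  ⇒  L[1][0]=-2, U row1=(0, 4, 4, 4)
  row2 ← row2 − (3)·row0  ⇒  L[2][0]=3, U row2=(0, 8, 6, 12)
  row3 ← row3 − (-4)·row0  ⇒  L[3][0]=-4, U row3=(0, 8, 4, 17)
Step 2: pivot at (1,1) is 4.
  row2 ← row2 − (2)·row1  ⇒  L[2][1]=2, U row2=(0, 0, -2, 4)
  row3 ← row3 − (2)·row1  ⇒  L[3][1]=2, U row3=(0, 0, -4, 9)
Step 3: pivot at (2,2) is -2.
  row3 ← row3 − (2)·row2  ⇒  L[3][2]=2, U row3=(0, 0, 0, 1)

U[1][3] = 4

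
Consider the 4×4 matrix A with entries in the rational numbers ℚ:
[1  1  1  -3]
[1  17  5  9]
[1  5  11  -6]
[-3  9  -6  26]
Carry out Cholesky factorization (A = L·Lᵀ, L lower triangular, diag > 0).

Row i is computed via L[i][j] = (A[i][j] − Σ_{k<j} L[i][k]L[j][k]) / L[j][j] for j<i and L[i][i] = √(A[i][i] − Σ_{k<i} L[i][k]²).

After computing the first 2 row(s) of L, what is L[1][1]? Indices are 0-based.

Step 1: L[0][0] = √(1) = 1.
  L[1][0] = (1) / L[0][0] = 1.
Step 2: L[1][1] = √(16) = 4.

L[1][1] = 4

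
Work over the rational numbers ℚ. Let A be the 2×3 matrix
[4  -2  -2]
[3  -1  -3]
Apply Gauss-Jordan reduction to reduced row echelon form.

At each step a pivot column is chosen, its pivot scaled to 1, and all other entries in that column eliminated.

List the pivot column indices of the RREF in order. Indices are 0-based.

pivot columns: 0, 1

[1] R0 /= 4  ⇒  (1, -1/2, -1/2)
     R1 -= 3·R0  ⇒  (0, 1/2, -3/2)
[2] R1 /= 1/2  ⇒  (0, 1, -3)
     R0 -= -1/2·R1  ⇒  (1, 0, -2)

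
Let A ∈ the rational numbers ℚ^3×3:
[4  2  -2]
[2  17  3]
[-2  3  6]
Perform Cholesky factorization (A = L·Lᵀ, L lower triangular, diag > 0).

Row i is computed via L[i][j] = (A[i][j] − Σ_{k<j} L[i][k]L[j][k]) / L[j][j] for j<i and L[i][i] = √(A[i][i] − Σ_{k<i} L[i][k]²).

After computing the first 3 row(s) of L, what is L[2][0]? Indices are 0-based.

L[2][0] = -1

Step 1: L[0][0] = √(4) = 2.
  L[1][0] = (2) / L[0][0] = 1.
Step 2: L[1][1] = √(16) = 4.
  L[2][0] = (-2) / L[0][0] = -1.
  L[2][1] = (4) / L[1][1] = 1.
Step 3: L[2][2] = √(4) = 2.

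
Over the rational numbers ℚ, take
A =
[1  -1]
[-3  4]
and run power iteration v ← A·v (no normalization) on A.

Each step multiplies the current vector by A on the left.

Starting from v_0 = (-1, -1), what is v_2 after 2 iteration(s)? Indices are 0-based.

v_2 = (1, -4)

v_0 = (-1, -1).
v_1 = A·v_0 = (0, -1).
v_2 = A·v_1 = (1, -4).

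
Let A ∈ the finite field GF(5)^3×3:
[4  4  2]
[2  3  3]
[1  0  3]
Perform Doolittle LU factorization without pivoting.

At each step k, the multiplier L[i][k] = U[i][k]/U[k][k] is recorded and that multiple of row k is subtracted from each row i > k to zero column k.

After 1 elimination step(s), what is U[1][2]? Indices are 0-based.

[col 0] pivot 4
  R1 -= 3*R0 → (0, 1, 2)  (L[1][0] := 3)
  R2 -= 4*R0 → (0, 4, 0)  (L[2][0] := 4)

U[1][2] = 2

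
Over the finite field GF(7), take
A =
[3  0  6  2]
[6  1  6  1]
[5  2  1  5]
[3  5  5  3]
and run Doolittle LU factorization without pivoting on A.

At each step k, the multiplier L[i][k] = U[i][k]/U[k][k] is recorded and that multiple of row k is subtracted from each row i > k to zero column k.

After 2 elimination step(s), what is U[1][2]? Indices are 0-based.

[col 0] pivot 3
  R1 -= 2*R0 → (0, 1, 1, 4)  (L[1][0] := 2)
  R2 -= 4*R0 → (0, 2, 5, 4)  (L[2][0] := 4)
  R3 -= 1*R0 → (0, 5, 6, 1)  (L[3][0] := 1)
[col 1] pivot 1
  R2 -= 2*R1 → (0, 0, 3, 3)  (L[2][1] := 2)
  R3 -= 5*R1 → (0, 0, 1, 2)  (L[3][1] := 5)

U[1][2] = 1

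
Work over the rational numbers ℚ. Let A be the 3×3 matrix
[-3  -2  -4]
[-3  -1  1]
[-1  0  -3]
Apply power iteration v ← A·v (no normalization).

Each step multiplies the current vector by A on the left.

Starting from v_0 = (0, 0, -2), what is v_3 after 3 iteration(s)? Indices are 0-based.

v_0 = (0, 0, -2).
v_1 = A·v_0 = (8, -2, 6).
v_2 = A·v_1 = (-44, -16, -26).
v_3 = A·v_2 = (268, 122, 122).

v_3 = (268, 122, 122)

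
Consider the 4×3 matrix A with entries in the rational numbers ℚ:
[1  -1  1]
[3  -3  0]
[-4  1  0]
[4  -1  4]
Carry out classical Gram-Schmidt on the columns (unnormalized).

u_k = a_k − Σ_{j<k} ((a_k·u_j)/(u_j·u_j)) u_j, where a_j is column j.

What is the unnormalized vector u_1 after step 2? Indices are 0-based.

Step 1: u_0 = a_0 = (1, 3, -4, 4).
Step 2: u_1 = a_1 − (-3/7)·u_0 = (-4/7, -12/7, -5/7, 5/7).

u_1 = (-4/7, -12/7, -5/7, 5/7)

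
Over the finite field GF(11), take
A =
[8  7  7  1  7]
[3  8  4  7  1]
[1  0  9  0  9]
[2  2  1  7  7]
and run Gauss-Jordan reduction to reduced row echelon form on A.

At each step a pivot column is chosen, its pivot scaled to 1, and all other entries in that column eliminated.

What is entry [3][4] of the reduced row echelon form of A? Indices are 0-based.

step 1: normalize row 0 (÷8) = (1, 5, 5, 7, 5)
  row 1: subtract 3×row0 = (0, 4, 0, 8, 8)
  row 2: subtract 1×row0 = (0, 6, 4, 4, 4)
  row 3: subtract 2×row0 = (0, 3, 2, 4, 8)
step 2: normalize row 1 (÷4) = (0, 1, 0, 2, 2)
  row 0: subtract 5×row1 = (1, 0, 5, 8, 6)
  row 2: subtract 6×row1 = (0, 0, 4, 3, 3)
  row 3: subtract 3×row1 = (0, 0, 2, 9, 2)
step 3: normalize row 2 (÷4) = (0, 0, 1, 9, 9)
  row 0: subtract 5×row2 = (1, 0, 0, 7, 5)
  row 3: subtract 2×row2 = (0, 0, 0, 2, 6)
step 4: normalize row 3 (÷2) = (0, 0, 0, 1, 3)
  row 0: subtract 7×row3 = (1, 0, 0, 0, 6)
  row 1: subtract 2×row3 = (0, 1, 0, 0, 7)
  row 2: subtract 9×row3 = (0, 0, 1, 0, 4)

M[3][4] = 3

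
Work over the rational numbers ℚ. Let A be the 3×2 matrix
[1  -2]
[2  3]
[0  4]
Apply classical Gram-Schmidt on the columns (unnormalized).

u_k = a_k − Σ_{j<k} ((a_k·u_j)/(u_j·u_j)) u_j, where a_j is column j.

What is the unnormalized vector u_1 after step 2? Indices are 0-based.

Step 1: u_0 = a_0 = (1, 2, 0).
Step 2: u_1 = a_1 − (4/5)·u_0 = (-14/5, 7/5, 4).

u_1 = (-14/5, 7/5, 4)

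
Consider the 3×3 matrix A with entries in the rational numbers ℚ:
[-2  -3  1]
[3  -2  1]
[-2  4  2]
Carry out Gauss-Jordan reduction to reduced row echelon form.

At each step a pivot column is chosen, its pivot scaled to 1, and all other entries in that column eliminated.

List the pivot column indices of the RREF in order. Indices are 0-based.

[1] R0 /= -2  ⇒  (1, 3/2, -1/2)
     R1 -= 3·R0  ⇒  (0, -13/2, 5/2)
     R2 -= -2·R0  ⇒  (0, 7, 1)
[2] R1 /= -13/2  ⇒  (0, 1, -5/13)
     R0 -= 3/2·R1  ⇒  (1, 0, 1/13)
     R2 -= 7·R1  ⇒  (0, 0, 48/13)
[3] R2 /= 48/13  ⇒  (0, 0, 1)
     R0 -= 1/13·R2  ⇒  (1, 0, 0)
     R1 -= -5/13·R2  ⇒  (0, 1, 0)

pivot columns: 0, 1, 2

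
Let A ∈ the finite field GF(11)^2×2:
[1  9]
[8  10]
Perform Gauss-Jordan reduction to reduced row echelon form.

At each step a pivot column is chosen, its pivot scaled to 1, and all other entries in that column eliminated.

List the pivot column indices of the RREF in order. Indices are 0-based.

pivot columns: 0, 1

pivot(0,0)=1: scale R0 → (1, 9)
  clear (1,0): R1 −= (8)R0 → (0, 4)
pivot(1,1)=4: scale R1 → (0, 1)
  clear (0,1): R0 −= (9)R1 → (1, 0)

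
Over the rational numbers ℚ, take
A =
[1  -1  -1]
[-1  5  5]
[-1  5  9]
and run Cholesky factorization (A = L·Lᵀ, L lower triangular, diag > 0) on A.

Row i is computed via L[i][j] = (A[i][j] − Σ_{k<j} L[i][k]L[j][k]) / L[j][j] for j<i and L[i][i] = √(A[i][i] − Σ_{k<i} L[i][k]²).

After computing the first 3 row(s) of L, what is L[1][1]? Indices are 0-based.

L[1][1] = 2

Step 1: L[0][0] = √(1) = 1.
  L[1][0] = (-1) / L[0][0] = -1.
Step 2: L[1][1] = √(4) = 2.
  L[2][0] = (-1) / L[0][0] = -1.
  L[2][1] = (4) / L[1][1] = 2.
Step 3: L[2][2] = √(4) = 2.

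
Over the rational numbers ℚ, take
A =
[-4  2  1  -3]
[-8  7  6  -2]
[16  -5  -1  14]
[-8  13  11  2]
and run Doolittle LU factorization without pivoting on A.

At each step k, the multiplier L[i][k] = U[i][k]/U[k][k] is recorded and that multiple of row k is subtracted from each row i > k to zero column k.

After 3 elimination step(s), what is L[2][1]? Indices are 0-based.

Step 1: pivot at (0,0) is -4.
  row1 ← row1 − (2)·row0  ⇒  L[1][0]=2, U row1=(0, 3, 4, 4)
  row2 ← row2 − (-4)·row0  ⇒  L[2][0]=-4, U row2=(0, 3, 3, 2)
  row3 ← row3 − (2)·row0  ⇒  L[3][0]=2, U row3=(0, 9, 9, 8)
Step 2: pivot at (1,1) is 3.
  row2 ← row2 − (1)·row1  ⇒  L[2][1]=1, U row2=(0, 0, -1, -2)
  row3 ← row3 − (3)·row1  ⇒  L[3][1]=3, U row3=(0, 0, -3, -4)
Step 3: pivot at (2,2) is -1.
  row3 ← row3 − (3)·row2  ⇒  L[3][2]=3, U row3=(0, 0, 0, 2)

L[2][1] = 1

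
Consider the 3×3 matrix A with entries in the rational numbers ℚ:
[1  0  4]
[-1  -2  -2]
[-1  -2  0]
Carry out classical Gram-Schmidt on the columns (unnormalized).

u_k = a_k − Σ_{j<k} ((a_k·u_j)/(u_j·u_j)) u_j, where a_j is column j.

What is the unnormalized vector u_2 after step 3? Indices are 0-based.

Step 1: u_0 = a_0 = (1, -1, -1).
Step 2: u_1 = a_1 − (4/3)·u_0 = (-4/3, -2/3, -2/3).
Step 3: u_2 = a_2 − (2)·u_0 − (-3/2)·u_1 = (0, -1, 1).

u_2 = (0, -1, 1)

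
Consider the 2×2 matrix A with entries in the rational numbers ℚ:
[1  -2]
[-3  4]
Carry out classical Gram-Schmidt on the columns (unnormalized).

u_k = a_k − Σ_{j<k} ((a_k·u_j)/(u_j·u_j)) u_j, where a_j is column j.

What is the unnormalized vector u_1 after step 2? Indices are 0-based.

Step 1: u_0 = a_0 = (1, -3).
Step 2: u_1 = a_1 − (-7/5)·u_0 = (-3/5, -1/5).

u_1 = (-3/5, -1/5)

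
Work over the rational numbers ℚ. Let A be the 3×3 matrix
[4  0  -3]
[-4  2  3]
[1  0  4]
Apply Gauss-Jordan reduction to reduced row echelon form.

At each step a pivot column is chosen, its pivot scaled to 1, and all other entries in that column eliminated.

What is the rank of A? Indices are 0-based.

rank = 3

pivot(0,0)=4: scale R0 → (1, 0, -3/4)
  clear (1,0): R1 −= (-4)R0 → (0, 2, 0)
  clear (2,0): R2 −= (1)R0 → (0, 0, 19/4)
pivot(1,1)=2: scale R1 → (0, 1, 0)
pivot(2,2)=19/4: scale R2 → (0, 0, 1)
  clear (0,2): R0 −= (-3/4)R2 → (1, 0, 0)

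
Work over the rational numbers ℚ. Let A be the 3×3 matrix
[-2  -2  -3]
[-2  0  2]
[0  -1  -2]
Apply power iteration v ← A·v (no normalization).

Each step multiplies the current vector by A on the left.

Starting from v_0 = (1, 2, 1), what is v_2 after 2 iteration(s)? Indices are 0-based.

v_0 = (1, 2, 1).
v_1 = A·v_0 = (-9, 0, -4).
v_2 = A·v_1 = (30, 10, 8).

v_2 = (30, 10, 8)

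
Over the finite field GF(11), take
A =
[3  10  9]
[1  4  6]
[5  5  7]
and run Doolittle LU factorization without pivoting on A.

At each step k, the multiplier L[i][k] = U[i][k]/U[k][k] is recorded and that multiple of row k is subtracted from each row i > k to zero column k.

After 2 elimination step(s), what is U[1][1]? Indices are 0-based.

Step 1: pivot at (0,0) is 3.
  row1 ← row1 − (4)·row0  ⇒  L[1][0]=4, U row1=(0, 8, 3)
  row2 ← row2 − (9)·row0  ⇒  L[2][0]=9, U row2=(0, 3, 3)
Step 2: pivot at (1,1) is 8.
  row2 ← row2 − (10)·row1  ⇒  L[2][1]=10, U row2=(0, 0, 6)

U[1][1] = 8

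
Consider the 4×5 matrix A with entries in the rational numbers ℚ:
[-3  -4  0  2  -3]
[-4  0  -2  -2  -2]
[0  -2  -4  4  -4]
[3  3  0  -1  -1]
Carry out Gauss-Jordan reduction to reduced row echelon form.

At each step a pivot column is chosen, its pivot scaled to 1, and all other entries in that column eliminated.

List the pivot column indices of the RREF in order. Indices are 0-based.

pivot(0,0)=-3: scale R0 → (1, 4/3, 0, -2/3, 1)
  clear (1,0): R1 −= (-4)R0 → (0, 16/3, -2, -14/3, 2)
  clear (3,0): R3 −= (3)R0 → (0, -1, 0, 1, -4)
pivot(1,1)=16/3: scale R1 → (0, 1, -3/8, -7/8, 3/8)
  clear (0,1): R0 −= (4/3)R1 → (1, 0, 1/2, 1/2, 1/2)
  clear (2,1): R2 −= (-2)R1 → (0, 0, -19/4, 9/4, -13/4)
  clear (3,1): R3 −= (-1)R1 → (0, 0, -3/8, 1/8, -29/8)
pivot(2,2)=-19/4: scale R2 → (0, 0, 1, -9/19, 13/19)
  clear (0,2): R0 −= (1/2)R2 → (1, 0, 0, 14/19, 3/19)
  clear (1,2): R1 −= (-3/8)R2 → (0, 1, 0, -20/19, 12/19)
  clear (3,2): R3 −= (-3/8)R2 → (0, 0, 0, -1/19, -64/19)
pivot(3,3)=-1/19: scale R3 → (0, 0, 0, 1, 64)
  clear (0,3): R0 −= (14/19)R3 → (1, 0, 0, 0, -47)
  clear (1,3): R1 −= (-20/19)R3 → (0, 1, 0, 0, 68)
  clear (2,3): R2 −= (-9/19)R3 → (0, 0, 1, 0, 31)

pivot columns: 0, 1, 2, 3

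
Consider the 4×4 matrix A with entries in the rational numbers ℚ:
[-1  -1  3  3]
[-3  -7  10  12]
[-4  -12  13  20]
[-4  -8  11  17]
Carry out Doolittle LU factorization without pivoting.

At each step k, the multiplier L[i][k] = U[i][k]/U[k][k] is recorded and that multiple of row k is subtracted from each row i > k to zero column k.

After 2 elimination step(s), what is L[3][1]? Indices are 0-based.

Step 1: pivot at (0,0) is -1.
  row1 ← row1 − (3)·row0  ⇒  L[1][0]=3, U row1=(0, -4, 1, 3)
  row2 ← row2 − (4)·row0  ⇒  L[2][0]=4, U row2=(0, -8, 1, 8)
  row3 ← row3 − (4)·row0  ⇒  L[3][0]=4, U row3=(0, -4, -1, 5)
Step 2: pivot at (1,1) is -4.
  row2 ← row2 − (2)·row1  ⇒  L[2][1]=2, U row2=(0, 0, -1, 2)
  row3 ← row3 − (1)·row1  ⇒  L[3][1]=1, U row3=(0, 0, -2, 2)

L[3][1] = 1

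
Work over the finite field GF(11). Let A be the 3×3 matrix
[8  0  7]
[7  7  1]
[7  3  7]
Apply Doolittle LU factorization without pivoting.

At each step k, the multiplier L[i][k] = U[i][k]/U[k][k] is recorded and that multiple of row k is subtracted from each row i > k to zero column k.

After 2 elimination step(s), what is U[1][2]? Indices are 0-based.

U[1][2] = 10

Step 1: pivot at (0,0) is 8.
  row1 ← row1 − (5)·row0  ⇒  L[1][0]=5, U row1=(0, 7, 10)
  row2 ← row2 − (5)·row0  ⇒  L[2][0]=5, U row2=(0, 3, 5)
Step 2: pivot at (1,1) is 7.
  row2 ← row2 − (2)·row1  ⇒  L[2][1]=2, U row2=(0, 0, 7)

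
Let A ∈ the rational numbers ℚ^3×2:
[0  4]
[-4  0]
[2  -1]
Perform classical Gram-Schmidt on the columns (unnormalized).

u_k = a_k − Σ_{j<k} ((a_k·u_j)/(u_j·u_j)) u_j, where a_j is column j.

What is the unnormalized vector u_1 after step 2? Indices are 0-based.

Step 1: u_0 = a_0 = (0, -4, 2).
Step 2: u_1 = a_1 − (-1/10)·u_0 = (4, -2/5, -4/5).

u_1 = (4, -2/5, -4/5)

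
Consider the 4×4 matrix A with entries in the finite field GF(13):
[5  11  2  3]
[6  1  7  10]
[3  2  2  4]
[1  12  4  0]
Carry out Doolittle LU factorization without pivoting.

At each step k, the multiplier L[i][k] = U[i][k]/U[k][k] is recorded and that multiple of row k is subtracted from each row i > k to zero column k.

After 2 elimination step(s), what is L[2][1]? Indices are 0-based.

k=0: U[0][0]=5
  eliminate (1,0): mult=9, new row 1: (0, 6, 2, 9); set L[1][0]=9
  eliminate (2,0): mult=11, new row 2: (0, 11, 6, 10); set L[2][0]=11
  eliminate (3,0): mult=8, new row 3: (0, 2, 1, 2); set L[3][0]=8
k=1: U[1][1]=6
  eliminate (2,1): mult=4, new row 2: (0, 0, 11, 0); set L[2][1]=4
  eliminate (3,1): mult=9, new row 3: (0, 0, 9, 12); set L[3][1]=9

L[2][1] = 4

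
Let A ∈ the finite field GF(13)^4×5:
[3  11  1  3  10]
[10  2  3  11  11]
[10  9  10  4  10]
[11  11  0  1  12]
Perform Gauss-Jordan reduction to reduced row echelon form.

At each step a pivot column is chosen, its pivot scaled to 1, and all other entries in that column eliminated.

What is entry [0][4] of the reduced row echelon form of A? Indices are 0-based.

[1] R0 /= 3  ⇒  (1, 8, 9, 1, 12)
     R1 -= 10·R0  ⇒  (0, 0, 4, 1, 8)
     R2 -= 10·R0  ⇒  (0, 7, 11, 7, 7)
     R3 -= 11·R0  ⇒  (0, 1, 5, 3, 10)
[2] R1 <-> R2
[2] R1 /= 7  ⇒  (0, 1, 9, 1, 1)
     R0 -= 8·R1  ⇒  (1, 0, 2, 6, 4)
     R3 -= 1·R1  ⇒  (0, 0, 9, 2, 9)
[3] R2 /= 4  ⇒  (0, 0, 1, 10, 2)
     R0 -= 2·R2  ⇒  (1, 0, 0, 12, 0)
     R1 -= 9·R2  ⇒  (0, 1, 0, 2, 9)
     R3 -= 9·R2  ⇒  (0, 0, 0, 3, 4)
[4] R3 /= 3  ⇒  (0, 0, 0, 1, 10)
     R0 -= 12·R3  ⇒  (1, 0, 0, 0, 10)
     R1 -= 2·R3  ⇒  (0, 1, 0, 0, 2)
     R2 -= 10·R3  ⇒  (0, 0, 1, 0, 6)

M[0][4] = 10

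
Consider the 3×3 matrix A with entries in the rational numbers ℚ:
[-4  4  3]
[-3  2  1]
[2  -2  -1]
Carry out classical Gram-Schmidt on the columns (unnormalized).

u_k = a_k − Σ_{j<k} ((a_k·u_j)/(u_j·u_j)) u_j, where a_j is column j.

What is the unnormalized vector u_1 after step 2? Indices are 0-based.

Step 1: u_0 = a_0 = (-4, -3, 2).
Step 2: u_1 = a_1 − (-26/29)·u_0 = (12/29, -20/29, -6/29).

u_1 = (12/29, -20/29, -6/29)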